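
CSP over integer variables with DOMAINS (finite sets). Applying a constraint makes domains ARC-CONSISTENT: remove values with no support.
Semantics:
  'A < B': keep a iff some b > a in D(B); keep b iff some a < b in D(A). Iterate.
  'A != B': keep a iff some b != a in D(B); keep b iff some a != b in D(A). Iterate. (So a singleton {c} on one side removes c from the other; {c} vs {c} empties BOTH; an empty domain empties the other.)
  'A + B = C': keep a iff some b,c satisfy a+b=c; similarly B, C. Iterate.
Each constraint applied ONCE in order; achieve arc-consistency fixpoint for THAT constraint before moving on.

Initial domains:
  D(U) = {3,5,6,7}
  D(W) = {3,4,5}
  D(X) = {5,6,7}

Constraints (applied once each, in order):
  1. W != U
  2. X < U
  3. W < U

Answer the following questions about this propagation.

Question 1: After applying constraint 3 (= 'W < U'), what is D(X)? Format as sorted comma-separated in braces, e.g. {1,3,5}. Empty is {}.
Answer: {5,6}

Derivation:
Constraint 1 (W != U) on D(W)={3,4,5} D(U)={3,5,6,7}: no change
Constraint 2 (X < U) on D(X)={5,6,7} D(U)={3,5,6,7}: X {5,6,7}->{5,6}; U {3,5,6,7}->{6,7}
Constraint 3 (W < U) on D(W)={3,4,5} D(U)={6,7}: no change
So after constraint 3: D(X) = {5,6}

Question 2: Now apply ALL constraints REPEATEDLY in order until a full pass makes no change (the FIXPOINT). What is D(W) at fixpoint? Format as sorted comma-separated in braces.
Answer: {3,4,5}

Derivation:
pass 0 (initial): D(W)={3,4,5}
pass 1: U {3,5,6,7}->{6,7}; X {5,6,7}->{5,6}
pass 2: no change
Fixpoint after 2 passes: D(W) = {3,4,5}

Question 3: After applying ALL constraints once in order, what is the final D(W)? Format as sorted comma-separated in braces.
Answer: {3,4,5}

Derivation:
Constraint 1 (W != U) on D(W)={3,4,5} D(U)={3,5,6,7}: no change
Constraint 2 (X < U) on D(X)={5,6,7} D(U)={3,5,6,7}: X {5,6,7}->{5,6}; U {3,5,6,7}->{6,7}
Constraint 3 (W < U) on D(W)={3,4,5} D(U)={6,7}: no change
So after all 3 constraints: D(W) = {3,4,5}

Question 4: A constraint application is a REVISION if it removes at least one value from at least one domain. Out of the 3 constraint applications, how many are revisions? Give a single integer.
Constraint 1 (W != U) on D(W)={3,4,5} D(U)={3,5,6,7}: no change => not a revision
Constraint 2 (X < U) on D(X)={5,6,7} D(U)={3,5,6,7}: X {5,6,7}->{5,6}; U {3,5,6,7}->{6,7} => REVISION
Constraint 3 (W < U) on D(W)={3,4,5} D(U)={6,7}: no change => not a revision
Total revisions = 1

Answer: 1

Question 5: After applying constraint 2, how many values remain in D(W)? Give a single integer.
Constraint 1 (W != U) on D(W)={3,4,5} D(U)={3,5,6,7}: no change
Constraint 2 (X < U) on D(X)={5,6,7} D(U)={3,5,6,7}: X {5,6,7}->{5,6}; U {3,5,6,7}->{6,7}
So after constraint 2: D(W)={3,4,5}, size = 3

Answer: 3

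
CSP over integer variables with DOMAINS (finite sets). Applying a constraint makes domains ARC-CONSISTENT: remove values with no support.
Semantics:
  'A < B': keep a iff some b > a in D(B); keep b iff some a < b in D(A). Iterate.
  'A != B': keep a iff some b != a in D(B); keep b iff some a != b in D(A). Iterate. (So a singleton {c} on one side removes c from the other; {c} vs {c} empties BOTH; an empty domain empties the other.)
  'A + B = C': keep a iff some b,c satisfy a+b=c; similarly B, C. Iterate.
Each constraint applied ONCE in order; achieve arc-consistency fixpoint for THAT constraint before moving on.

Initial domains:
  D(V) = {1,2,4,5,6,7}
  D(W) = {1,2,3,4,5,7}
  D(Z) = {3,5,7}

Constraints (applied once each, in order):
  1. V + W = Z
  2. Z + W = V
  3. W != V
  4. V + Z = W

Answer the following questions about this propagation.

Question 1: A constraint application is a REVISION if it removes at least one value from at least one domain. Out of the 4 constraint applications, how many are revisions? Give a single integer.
Answer: 3

Derivation:
Constraint 1 (V + W = Z) on D(V)={1,2,4,5,6,7} D(W)={1,2,3,4,5,7} D(Z)={3,5,7}: V {1,2,4,5,6,7}->{1,2,4,5,6}; W {1,2,3,4,5,7}->{1,2,3,4,5} => REVISION
Constraint 2 (Z + W = V) on D(Z)={3,5,7} D(W)={1,2,3,4,5} D(V)={1,2,4,5,6}: Z {3,5,7}->{3,5}; W {1,2,3,4,5}->{1,2,3}; V {1,2,4,5,6}->{4,5,6} => REVISION
Constraint 3 (W != V) on D(W)={1,2,3} D(V)={4,5,6}: no change => not a revision
Constraint 4 (V + Z = W) on D(V)={4,5,6} D(Z)={3,5} D(W)={1,2,3}: V {4,5,6}->{}; Z {3,5}->{}; W {1,2,3}->{} => REVISION
Total revisions = 3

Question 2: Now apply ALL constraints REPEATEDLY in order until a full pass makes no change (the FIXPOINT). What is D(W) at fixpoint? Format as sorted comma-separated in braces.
pass 0 (initial): D(W)={1,2,3,4,5,7}
pass 1: V {1,2,4,5,6,7}->{}; W {1,2,3,4,5,7}->{}; Z {3,5,7}->{}
pass 2: no change
Fixpoint after 2 passes: D(W) = {}

Answer: {}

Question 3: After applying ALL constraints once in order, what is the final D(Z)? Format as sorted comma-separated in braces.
Answer: {}

Derivation:
Constraint 1 (V + W = Z) on D(V)={1,2,4,5,6,7} D(W)={1,2,3,4,5,7} D(Z)={3,5,7}: V {1,2,4,5,6,7}->{1,2,4,5,6}; W {1,2,3,4,5,7}->{1,2,3,4,5}
Constraint 2 (Z + W = V) on D(Z)={3,5,7} D(W)={1,2,3,4,5} D(V)={1,2,4,5,6}: Z {3,5,7}->{3,5}; W {1,2,3,4,5}->{1,2,3}; V {1,2,4,5,6}->{4,5,6}
Constraint 3 (W != V) on D(W)={1,2,3} D(V)={4,5,6}: no change
Constraint 4 (V + Z = W) on D(V)={4,5,6} D(Z)={3,5} D(W)={1,2,3}: V {4,5,6}->{}; Z {3,5}->{}; W {1,2,3}->{}
So after all 4 constraints: D(Z) = {}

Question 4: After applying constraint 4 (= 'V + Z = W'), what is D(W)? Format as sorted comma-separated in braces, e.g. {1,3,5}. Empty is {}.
Answer: {}

Derivation:
Constraint 1 (V + W = Z) on D(V)={1,2,4,5,6,7} D(W)={1,2,3,4,5,7} D(Z)={3,5,7}: V {1,2,4,5,6,7}->{1,2,4,5,6}; W {1,2,3,4,5,7}->{1,2,3,4,5}
Constraint 2 (Z + W = V) on D(Z)={3,5,7} D(W)={1,2,3,4,5} D(V)={1,2,4,5,6}: Z {3,5,7}->{3,5}; W {1,2,3,4,5}->{1,2,3}; V {1,2,4,5,6}->{4,5,6}
Constraint 3 (W != V) on D(W)={1,2,3} D(V)={4,5,6}: no change
Constraint 4 (V + Z = W) on D(V)={4,5,6} D(Z)={3,5} D(W)={1,2,3}: V {4,5,6}->{}; Z {3,5}->{}; W {1,2,3}->{}
So after constraint 4: D(W) = {}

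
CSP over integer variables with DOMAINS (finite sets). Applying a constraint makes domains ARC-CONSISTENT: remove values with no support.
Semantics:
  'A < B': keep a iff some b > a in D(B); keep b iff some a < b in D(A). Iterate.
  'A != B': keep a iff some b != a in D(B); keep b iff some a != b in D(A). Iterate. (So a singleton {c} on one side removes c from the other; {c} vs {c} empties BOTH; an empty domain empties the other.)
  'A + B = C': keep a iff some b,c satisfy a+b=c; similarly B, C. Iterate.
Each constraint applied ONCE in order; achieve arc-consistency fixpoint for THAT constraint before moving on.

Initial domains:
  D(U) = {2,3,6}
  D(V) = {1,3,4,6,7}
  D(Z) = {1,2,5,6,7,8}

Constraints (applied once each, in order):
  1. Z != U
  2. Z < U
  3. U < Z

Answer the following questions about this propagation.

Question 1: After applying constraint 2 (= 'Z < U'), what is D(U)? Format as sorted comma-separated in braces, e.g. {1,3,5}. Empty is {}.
Constraint 1 (Z != U) on D(Z)={1,2,5,6,7,8} D(U)={2,3,6}: no change
Constraint 2 (Z < U) on D(Z)={1,2,5,6,7,8} D(U)={2,3,6}: Z {1,2,5,6,7,8}->{1,2,5}
So after constraint 2: D(U) = {2,3,6}

Answer: {2,3,6}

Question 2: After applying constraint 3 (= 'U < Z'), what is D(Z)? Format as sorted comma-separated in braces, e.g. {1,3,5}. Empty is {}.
Answer: {5}

Derivation:
Constraint 1 (Z != U) on D(Z)={1,2,5,6,7,8} D(U)={2,3,6}: no change
Constraint 2 (Z < U) on D(Z)={1,2,5,6,7,8} D(U)={2,3,6}: Z {1,2,5,6,7,8}->{1,2,5}
Constraint 3 (U < Z) on D(U)={2,3,6} D(Z)={1,2,5}: U {2,3,6}->{2,3}; Z {1,2,5}->{5}
So after constraint 3: D(Z) = {5}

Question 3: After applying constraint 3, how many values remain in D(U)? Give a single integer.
Constraint 1 (Z != U) on D(Z)={1,2,5,6,7,8} D(U)={2,3,6}: no change
Constraint 2 (Z < U) on D(Z)={1,2,5,6,7,8} D(U)={2,3,6}: Z {1,2,5,6,7,8}->{1,2,5}
Constraint 3 (U < Z) on D(U)={2,3,6} D(Z)={1,2,5}: U {2,3,6}->{2,3}; Z {1,2,5}->{5}
So after constraint 3: D(U)={2,3}, size = 2

Answer: 2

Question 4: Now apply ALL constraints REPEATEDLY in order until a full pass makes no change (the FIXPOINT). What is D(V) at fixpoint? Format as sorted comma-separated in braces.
Answer: {1,3,4,6,7}

Derivation:
pass 0 (initial): D(V)={1,3,4,6,7}
pass 1: U {2,3,6}->{2,3}; Z {1,2,5,6,7,8}->{5}
pass 2: U {2,3}->{}; Z {5}->{}
pass 3: no change
Fixpoint after 3 passes: D(V) = {1,3,4,6,7}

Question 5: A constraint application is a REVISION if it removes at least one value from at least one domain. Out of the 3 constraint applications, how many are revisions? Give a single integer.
Constraint 1 (Z != U) on D(Z)={1,2,5,6,7,8} D(U)={2,3,6}: no change => not a revision
Constraint 2 (Z < U) on D(Z)={1,2,5,6,7,8} D(U)={2,3,6}: Z {1,2,5,6,7,8}->{1,2,5} => REVISION
Constraint 3 (U < Z) on D(U)={2,3,6} D(Z)={1,2,5}: U {2,3,6}->{2,3}; Z {1,2,5}->{5} => REVISION
Total revisions = 2

Answer: 2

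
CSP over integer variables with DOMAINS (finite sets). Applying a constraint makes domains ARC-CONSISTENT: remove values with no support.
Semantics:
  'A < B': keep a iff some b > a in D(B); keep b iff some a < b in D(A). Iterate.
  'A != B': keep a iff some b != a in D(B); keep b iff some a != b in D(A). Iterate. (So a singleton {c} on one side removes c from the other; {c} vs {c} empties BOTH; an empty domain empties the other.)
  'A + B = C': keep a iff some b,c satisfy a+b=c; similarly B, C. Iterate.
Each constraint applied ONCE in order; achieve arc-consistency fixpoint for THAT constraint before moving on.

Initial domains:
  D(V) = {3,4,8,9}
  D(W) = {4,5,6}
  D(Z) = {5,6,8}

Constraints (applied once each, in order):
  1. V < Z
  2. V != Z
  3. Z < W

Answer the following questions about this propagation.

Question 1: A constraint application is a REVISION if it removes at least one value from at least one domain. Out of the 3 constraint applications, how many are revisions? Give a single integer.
Constraint 1 (V < Z) on D(V)={3,4,8,9} D(Z)={5,6,8}: V {3,4,8,9}->{3,4} => REVISION
Constraint 2 (V != Z) on D(V)={3,4} D(Z)={5,6,8}: no change => not a revision
Constraint 3 (Z < W) on D(Z)={5,6,8} D(W)={4,5,6}: Z {5,6,8}->{5}; W {4,5,6}->{6} => REVISION
Total revisions = 2

Answer: 2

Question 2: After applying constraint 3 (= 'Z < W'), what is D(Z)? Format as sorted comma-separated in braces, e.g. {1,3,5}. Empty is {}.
Answer: {5}

Derivation:
Constraint 1 (V < Z) on D(V)={3,4,8,9} D(Z)={5,6,8}: V {3,4,8,9}->{3,4}
Constraint 2 (V != Z) on D(V)={3,4} D(Z)={5,6,8}: no change
Constraint 3 (Z < W) on D(Z)={5,6,8} D(W)={4,5,6}: Z {5,6,8}->{5}; W {4,5,6}->{6}
So after constraint 3: D(Z) = {5}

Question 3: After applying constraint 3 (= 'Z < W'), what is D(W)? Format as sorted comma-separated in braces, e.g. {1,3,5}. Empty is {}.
Answer: {6}

Derivation:
Constraint 1 (V < Z) on D(V)={3,4,8,9} D(Z)={5,6,8}: V {3,4,8,9}->{3,4}
Constraint 2 (V != Z) on D(V)={3,4} D(Z)={5,6,8}: no change
Constraint 3 (Z < W) on D(Z)={5,6,8} D(W)={4,5,6}: Z {5,6,8}->{5}; W {4,5,6}->{6}
So after constraint 3: D(W) = {6}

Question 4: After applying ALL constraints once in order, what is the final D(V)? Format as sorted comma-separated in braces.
Answer: {3,4}

Derivation:
Constraint 1 (V < Z) on D(V)={3,4,8,9} D(Z)={5,6,8}: V {3,4,8,9}->{3,4}
Constraint 2 (V != Z) on D(V)={3,4} D(Z)={5,6,8}: no change
Constraint 3 (Z < W) on D(Z)={5,6,8} D(W)={4,5,6}: Z {5,6,8}->{5}; W {4,5,6}->{6}
So after all 3 constraints: D(V) = {3,4}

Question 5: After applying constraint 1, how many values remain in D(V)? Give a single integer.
Answer: 2

Derivation:
Constraint 1 (V < Z) on D(V)={3,4,8,9} D(Z)={5,6,8}: V {3,4,8,9}->{3,4}
So after constraint 1: D(V)={3,4}, size = 2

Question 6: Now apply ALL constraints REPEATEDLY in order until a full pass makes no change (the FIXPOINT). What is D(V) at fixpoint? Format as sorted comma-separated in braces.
Answer: {3,4}

Derivation:
pass 0 (initial): D(V)={3,4,8,9}
pass 1: V {3,4,8,9}->{3,4}; W {4,5,6}->{6}; Z {5,6,8}->{5}
pass 2: no change
Fixpoint after 2 passes: D(V) = {3,4}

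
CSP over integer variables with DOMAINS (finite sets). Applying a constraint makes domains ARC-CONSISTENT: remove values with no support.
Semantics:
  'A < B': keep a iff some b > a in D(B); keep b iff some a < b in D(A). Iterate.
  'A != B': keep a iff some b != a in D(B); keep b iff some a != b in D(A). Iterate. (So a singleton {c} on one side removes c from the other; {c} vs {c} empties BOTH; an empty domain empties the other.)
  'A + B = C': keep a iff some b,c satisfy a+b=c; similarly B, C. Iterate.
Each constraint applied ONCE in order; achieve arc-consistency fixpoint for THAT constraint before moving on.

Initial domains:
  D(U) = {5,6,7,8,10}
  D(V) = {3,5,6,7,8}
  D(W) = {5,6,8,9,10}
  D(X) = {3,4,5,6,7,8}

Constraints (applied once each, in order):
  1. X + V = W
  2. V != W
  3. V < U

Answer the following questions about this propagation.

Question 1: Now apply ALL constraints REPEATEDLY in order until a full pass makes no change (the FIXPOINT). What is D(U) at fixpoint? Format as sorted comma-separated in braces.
Answer: {5,6,7,8,10}

Derivation:
pass 0 (initial): D(U)={5,6,7,8,10}
pass 1: V {3,5,6,7,8}->{3,5,6,7}; W {5,6,8,9,10}->{6,8,9,10}; X {3,4,5,6,7,8}->{3,4,5,6,7}
pass 2: no change
Fixpoint after 2 passes: D(U) = {5,6,7,8,10}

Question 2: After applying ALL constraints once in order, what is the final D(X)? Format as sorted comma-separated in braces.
Answer: {3,4,5,6,7}

Derivation:
Constraint 1 (X + V = W) on D(X)={3,4,5,6,7,8} D(V)={3,5,6,7,8} D(W)={5,6,8,9,10}: X {3,4,5,6,7,8}->{3,4,5,6,7}; V {3,5,6,7,8}->{3,5,6,7}; W {5,6,8,9,10}->{6,8,9,10}
Constraint 2 (V != W) on D(V)={3,5,6,7} D(W)={6,8,9,10}: no change
Constraint 3 (V < U) on D(V)={3,5,6,7} D(U)={5,6,7,8,10}: no change
So after all 3 constraints: D(X) = {3,4,5,6,7}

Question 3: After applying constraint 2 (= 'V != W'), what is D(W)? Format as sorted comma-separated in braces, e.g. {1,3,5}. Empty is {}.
Answer: {6,8,9,10}

Derivation:
Constraint 1 (X + V = W) on D(X)={3,4,5,6,7,8} D(V)={3,5,6,7,8} D(W)={5,6,8,9,10}: X {3,4,5,6,7,8}->{3,4,5,6,7}; V {3,5,6,7,8}->{3,5,6,7}; W {5,6,8,9,10}->{6,8,9,10}
Constraint 2 (V != W) on D(V)={3,5,6,7} D(W)={6,8,9,10}: no change
So after constraint 2: D(W) = {6,8,9,10}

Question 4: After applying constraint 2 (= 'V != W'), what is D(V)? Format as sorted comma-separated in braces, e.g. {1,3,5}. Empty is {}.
Constraint 1 (X + V = W) on D(X)={3,4,5,6,7,8} D(V)={3,5,6,7,8} D(W)={5,6,8,9,10}: X {3,4,5,6,7,8}->{3,4,5,6,7}; V {3,5,6,7,8}->{3,5,6,7}; W {5,6,8,9,10}->{6,8,9,10}
Constraint 2 (V != W) on D(V)={3,5,6,7} D(W)={6,8,9,10}: no change
So after constraint 2: D(V) = {3,5,6,7}

Answer: {3,5,6,7}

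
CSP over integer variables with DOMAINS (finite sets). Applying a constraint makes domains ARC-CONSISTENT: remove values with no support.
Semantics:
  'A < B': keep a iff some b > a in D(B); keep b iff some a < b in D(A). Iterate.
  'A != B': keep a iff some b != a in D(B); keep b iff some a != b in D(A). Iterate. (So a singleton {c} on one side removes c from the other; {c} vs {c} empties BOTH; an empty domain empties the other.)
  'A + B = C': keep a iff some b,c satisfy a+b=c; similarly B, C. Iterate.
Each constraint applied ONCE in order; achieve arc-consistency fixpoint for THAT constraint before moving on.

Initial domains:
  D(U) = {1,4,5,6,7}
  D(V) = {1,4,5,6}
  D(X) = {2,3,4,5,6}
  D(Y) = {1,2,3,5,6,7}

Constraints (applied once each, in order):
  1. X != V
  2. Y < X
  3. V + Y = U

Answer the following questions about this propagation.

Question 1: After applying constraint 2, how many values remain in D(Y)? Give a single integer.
Constraint 1 (X != V) on D(X)={2,3,4,5,6} D(V)={1,4,5,6}: no change
Constraint 2 (Y < X) on D(Y)={1,2,3,5,6,7} D(X)={2,3,4,5,6}: Y {1,2,3,5,6,7}->{1,2,3,5}
So after constraint 2: D(Y)={1,2,3,5}, size = 4

Answer: 4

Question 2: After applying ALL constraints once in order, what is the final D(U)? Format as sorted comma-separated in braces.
Constraint 1 (X != V) on D(X)={2,3,4,5,6} D(V)={1,4,5,6}: no change
Constraint 2 (Y < X) on D(Y)={1,2,3,5,6,7} D(X)={2,3,4,5,6}: Y {1,2,3,5,6,7}->{1,2,3,5}
Constraint 3 (V + Y = U) on D(V)={1,4,5,6} D(Y)={1,2,3,5} D(U)={1,4,5,6,7}: U {1,4,5,6,7}->{4,5,6,7}
So after all 3 constraints: D(U) = {4,5,6,7}

Answer: {4,5,6,7}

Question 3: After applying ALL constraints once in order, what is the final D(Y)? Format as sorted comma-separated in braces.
Answer: {1,2,3,5}

Derivation:
Constraint 1 (X != V) on D(X)={2,3,4,5,6} D(V)={1,4,5,6}: no change
Constraint 2 (Y < X) on D(Y)={1,2,3,5,6,7} D(X)={2,3,4,5,6}: Y {1,2,3,5,6,7}->{1,2,3,5}
Constraint 3 (V + Y = U) on D(V)={1,4,5,6} D(Y)={1,2,3,5} D(U)={1,4,5,6,7}: U {1,4,5,6,7}->{4,5,6,7}
So after all 3 constraints: D(Y) = {1,2,3,5}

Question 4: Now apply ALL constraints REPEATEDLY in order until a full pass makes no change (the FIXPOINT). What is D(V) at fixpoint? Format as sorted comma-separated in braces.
pass 0 (initial): D(V)={1,4,5,6}
pass 1: U {1,4,5,6,7}->{4,5,6,7}; Y {1,2,3,5,6,7}->{1,2,3,5}
pass 2: no change
Fixpoint after 2 passes: D(V) = {1,4,5,6}

Answer: {1,4,5,6}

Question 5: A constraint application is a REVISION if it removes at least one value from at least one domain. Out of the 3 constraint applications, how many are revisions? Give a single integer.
Answer: 2

Derivation:
Constraint 1 (X != V) on D(X)={2,3,4,5,6} D(V)={1,4,5,6}: no change => not a revision
Constraint 2 (Y < X) on D(Y)={1,2,3,5,6,7} D(X)={2,3,4,5,6}: Y {1,2,3,5,6,7}->{1,2,3,5} => REVISION
Constraint 3 (V + Y = U) on D(V)={1,4,5,6} D(Y)={1,2,3,5} D(U)={1,4,5,6,7}: U {1,4,5,6,7}->{4,5,6,7} => REVISION
Total revisions = 2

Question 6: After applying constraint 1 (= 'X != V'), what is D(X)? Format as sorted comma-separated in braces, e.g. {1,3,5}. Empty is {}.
Answer: {2,3,4,5,6}

Derivation:
Constraint 1 (X != V) on D(X)={2,3,4,5,6} D(V)={1,4,5,6}: no change
So after constraint 1: D(X) = {2,3,4,5,6}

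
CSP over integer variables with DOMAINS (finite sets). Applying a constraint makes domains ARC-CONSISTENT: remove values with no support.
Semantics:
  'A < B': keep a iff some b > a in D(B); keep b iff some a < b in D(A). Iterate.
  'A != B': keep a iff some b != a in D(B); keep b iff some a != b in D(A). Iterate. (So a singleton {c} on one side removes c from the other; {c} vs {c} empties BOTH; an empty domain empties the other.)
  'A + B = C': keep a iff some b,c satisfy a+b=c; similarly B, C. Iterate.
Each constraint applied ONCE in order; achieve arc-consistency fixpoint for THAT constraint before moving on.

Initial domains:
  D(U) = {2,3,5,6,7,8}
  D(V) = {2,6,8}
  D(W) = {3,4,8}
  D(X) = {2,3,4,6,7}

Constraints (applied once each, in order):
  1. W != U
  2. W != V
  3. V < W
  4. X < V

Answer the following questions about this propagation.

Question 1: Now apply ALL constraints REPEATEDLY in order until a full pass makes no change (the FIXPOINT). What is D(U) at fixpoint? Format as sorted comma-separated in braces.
Answer: {2,3,5,6,7}

Derivation:
pass 0 (initial): D(U)={2,3,5,6,7,8}
pass 1: V {2,6,8}->{6}; X {2,3,4,6,7}->{2,3,4}
pass 2: W {3,4,8}->{8}
pass 3: U {2,3,5,6,7,8}->{2,3,5,6,7}
pass 4: no change
Fixpoint after 4 passes: D(U) = {2,3,5,6,7}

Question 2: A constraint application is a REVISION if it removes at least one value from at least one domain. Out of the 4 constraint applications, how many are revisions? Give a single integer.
Constraint 1 (W != U) on D(W)={3,4,8} D(U)={2,3,5,6,7,8}: no change => not a revision
Constraint 2 (W != V) on D(W)={3,4,8} D(V)={2,6,8}: no change => not a revision
Constraint 3 (V < W) on D(V)={2,6,8} D(W)={3,4,8}: V {2,6,8}->{2,6} => REVISION
Constraint 4 (X < V) on D(X)={2,3,4,6,7} D(V)={2,6}: X {2,3,4,6,7}->{2,3,4}; V {2,6}->{6} => REVISION
Total revisions = 2

Answer: 2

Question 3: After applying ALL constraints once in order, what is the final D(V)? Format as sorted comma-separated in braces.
Constraint 1 (W != U) on D(W)={3,4,8} D(U)={2,3,5,6,7,8}: no change
Constraint 2 (W != V) on D(W)={3,4,8} D(V)={2,6,8}: no change
Constraint 3 (V < W) on D(V)={2,6,8} D(W)={3,4,8}: V {2,6,8}->{2,6}
Constraint 4 (X < V) on D(X)={2,3,4,6,7} D(V)={2,6}: X {2,3,4,6,7}->{2,3,4}; V {2,6}->{6}
So after all 4 constraints: D(V) = {6}

Answer: {6}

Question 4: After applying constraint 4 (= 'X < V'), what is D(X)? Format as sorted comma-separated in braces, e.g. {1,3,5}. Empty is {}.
Constraint 1 (W != U) on D(W)={3,4,8} D(U)={2,3,5,6,7,8}: no change
Constraint 2 (W != V) on D(W)={3,4,8} D(V)={2,6,8}: no change
Constraint 3 (V < W) on D(V)={2,6,8} D(W)={3,4,8}: V {2,6,8}->{2,6}
Constraint 4 (X < V) on D(X)={2,3,4,6,7} D(V)={2,6}: X {2,3,4,6,7}->{2,3,4}; V {2,6}->{6}
So after constraint 4: D(X) = {2,3,4}

Answer: {2,3,4}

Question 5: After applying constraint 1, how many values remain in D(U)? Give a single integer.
Answer: 6

Derivation:
Constraint 1 (W != U) on D(W)={3,4,8} D(U)={2,3,5,6,7,8}: no change
So after constraint 1: D(U)={2,3,5,6,7,8}, size = 6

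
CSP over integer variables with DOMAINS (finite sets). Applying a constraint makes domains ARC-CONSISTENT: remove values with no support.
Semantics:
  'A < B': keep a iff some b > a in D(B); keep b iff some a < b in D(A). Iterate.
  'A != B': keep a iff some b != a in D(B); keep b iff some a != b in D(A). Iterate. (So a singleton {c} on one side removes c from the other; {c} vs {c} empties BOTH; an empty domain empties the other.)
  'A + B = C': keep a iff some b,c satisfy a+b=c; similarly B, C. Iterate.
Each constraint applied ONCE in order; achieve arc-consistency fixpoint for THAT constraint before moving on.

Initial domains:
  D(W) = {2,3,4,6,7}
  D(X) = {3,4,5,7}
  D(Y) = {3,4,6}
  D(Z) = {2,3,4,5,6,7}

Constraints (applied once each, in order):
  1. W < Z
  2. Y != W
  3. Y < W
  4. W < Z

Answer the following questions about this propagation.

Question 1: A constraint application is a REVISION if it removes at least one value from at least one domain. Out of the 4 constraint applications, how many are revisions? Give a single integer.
Constraint 1 (W < Z) on D(W)={2,3,4,6,7} D(Z)={2,3,4,5,6,7}: W {2,3,4,6,7}->{2,3,4,6}; Z {2,3,4,5,6,7}->{3,4,5,6,7} => REVISION
Constraint 2 (Y != W) on D(Y)={3,4,6} D(W)={2,3,4,6}: no change => not a revision
Constraint 3 (Y < W) on D(Y)={3,4,6} D(W)={2,3,4,6}: Y {3,4,6}->{3,4}; W {2,3,4,6}->{4,6} => REVISION
Constraint 4 (W < Z) on D(W)={4,6} D(Z)={3,4,5,6,7}: Z {3,4,5,6,7}->{5,6,7} => REVISION
Total revisions = 3

Answer: 3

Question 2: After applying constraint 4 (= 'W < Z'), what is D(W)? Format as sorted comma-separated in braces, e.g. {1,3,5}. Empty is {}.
Constraint 1 (W < Z) on D(W)={2,3,4,6,7} D(Z)={2,3,4,5,6,7}: W {2,3,4,6,7}->{2,3,4,6}; Z {2,3,4,5,6,7}->{3,4,5,6,7}
Constraint 2 (Y != W) on D(Y)={3,4,6} D(W)={2,3,4,6}: no change
Constraint 3 (Y < W) on D(Y)={3,4,6} D(W)={2,3,4,6}: Y {3,4,6}->{3,4}; W {2,3,4,6}->{4,6}
Constraint 4 (W < Z) on D(W)={4,6} D(Z)={3,4,5,6,7}: Z {3,4,5,6,7}->{5,6,7}
So after constraint 4: D(W) = {4,6}

Answer: {4,6}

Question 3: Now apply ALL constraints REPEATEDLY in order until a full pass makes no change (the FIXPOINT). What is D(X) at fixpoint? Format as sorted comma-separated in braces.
Answer: {3,4,5,7}

Derivation:
pass 0 (initial): D(X)={3,4,5,7}
pass 1: W {2,3,4,6,7}->{4,6}; Y {3,4,6}->{3,4}; Z {2,3,4,5,6,7}->{5,6,7}
pass 2: no change
Fixpoint after 2 passes: D(X) = {3,4,5,7}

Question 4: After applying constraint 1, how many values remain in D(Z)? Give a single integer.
Answer: 5

Derivation:
Constraint 1 (W < Z) on D(W)={2,3,4,6,7} D(Z)={2,3,4,5,6,7}: W {2,3,4,6,7}->{2,3,4,6}; Z {2,3,4,5,6,7}->{3,4,5,6,7}
So after constraint 1: D(Z)={3,4,5,6,7}, size = 5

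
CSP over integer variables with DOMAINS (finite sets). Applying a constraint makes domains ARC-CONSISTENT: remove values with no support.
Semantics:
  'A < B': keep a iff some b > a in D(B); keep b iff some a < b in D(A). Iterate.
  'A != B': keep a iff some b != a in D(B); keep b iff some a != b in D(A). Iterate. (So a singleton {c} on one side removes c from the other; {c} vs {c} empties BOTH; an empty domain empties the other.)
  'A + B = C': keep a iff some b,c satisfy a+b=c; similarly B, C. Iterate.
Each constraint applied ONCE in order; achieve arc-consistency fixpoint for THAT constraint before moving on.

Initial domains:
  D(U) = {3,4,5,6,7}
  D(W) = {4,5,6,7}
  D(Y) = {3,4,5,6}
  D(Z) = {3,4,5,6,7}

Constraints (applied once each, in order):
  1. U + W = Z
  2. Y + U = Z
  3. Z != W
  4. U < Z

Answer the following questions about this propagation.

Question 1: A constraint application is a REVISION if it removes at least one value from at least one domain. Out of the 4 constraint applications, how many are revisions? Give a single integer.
Constraint 1 (U + W = Z) on D(U)={3,4,5,6,7} D(W)={4,5,6,7} D(Z)={3,4,5,6,7}: U {3,4,5,6,7}->{3}; W {4,5,6,7}->{4}; Z {3,4,5,6,7}->{7} => REVISION
Constraint 2 (Y + U = Z) on D(Y)={3,4,5,6} D(U)={3} D(Z)={7}: Y {3,4,5,6}->{4} => REVISION
Constraint 3 (Z != W) on D(Z)={7} D(W)={4}: no change => not a revision
Constraint 4 (U < Z) on D(U)={3} D(Z)={7}: no change => not a revision
Total revisions = 2

Answer: 2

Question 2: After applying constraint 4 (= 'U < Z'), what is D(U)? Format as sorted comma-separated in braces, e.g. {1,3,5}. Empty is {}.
Constraint 1 (U + W = Z) on D(U)={3,4,5,6,7} D(W)={4,5,6,7} D(Z)={3,4,5,6,7}: U {3,4,5,6,7}->{3}; W {4,5,6,7}->{4}; Z {3,4,5,6,7}->{7}
Constraint 2 (Y + U = Z) on D(Y)={3,4,5,6} D(U)={3} D(Z)={7}: Y {3,4,5,6}->{4}
Constraint 3 (Z != W) on D(Z)={7} D(W)={4}: no change
Constraint 4 (U < Z) on D(U)={3} D(Z)={7}: no change
So after constraint 4: D(U) = {3}

Answer: {3}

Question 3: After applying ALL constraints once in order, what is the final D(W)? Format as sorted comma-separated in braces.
Constraint 1 (U + W = Z) on D(U)={3,4,5,6,7} D(W)={4,5,6,7} D(Z)={3,4,5,6,7}: U {3,4,5,6,7}->{3}; W {4,5,6,7}->{4}; Z {3,4,5,6,7}->{7}
Constraint 2 (Y + U = Z) on D(Y)={3,4,5,6} D(U)={3} D(Z)={7}: Y {3,4,5,6}->{4}
Constraint 3 (Z != W) on D(Z)={7} D(W)={4}: no change
Constraint 4 (U < Z) on D(U)={3} D(Z)={7}: no change
So after all 4 constraints: D(W) = {4}

Answer: {4}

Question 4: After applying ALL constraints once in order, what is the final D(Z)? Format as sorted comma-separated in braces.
Constraint 1 (U + W = Z) on D(U)={3,4,5,6,7} D(W)={4,5,6,7} D(Z)={3,4,5,6,7}: U {3,4,5,6,7}->{3}; W {4,5,6,7}->{4}; Z {3,4,5,6,7}->{7}
Constraint 2 (Y + U = Z) on D(Y)={3,4,5,6} D(U)={3} D(Z)={7}: Y {3,4,5,6}->{4}
Constraint 3 (Z != W) on D(Z)={7} D(W)={4}: no change
Constraint 4 (U < Z) on D(U)={3} D(Z)={7}: no change
So after all 4 constraints: D(Z) = {7}

Answer: {7}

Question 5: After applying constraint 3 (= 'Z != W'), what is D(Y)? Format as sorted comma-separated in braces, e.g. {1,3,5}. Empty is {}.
Constraint 1 (U + W = Z) on D(U)={3,4,5,6,7} D(W)={4,5,6,7} D(Z)={3,4,5,6,7}: U {3,4,5,6,7}->{3}; W {4,5,6,7}->{4}; Z {3,4,5,6,7}->{7}
Constraint 2 (Y + U = Z) on D(Y)={3,4,5,6} D(U)={3} D(Z)={7}: Y {3,4,5,6}->{4}
Constraint 3 (Z != W) on D(Z)={7} D(W)={4}: no change
So after constraint 3: D(Y) = {4}

Answer: {4}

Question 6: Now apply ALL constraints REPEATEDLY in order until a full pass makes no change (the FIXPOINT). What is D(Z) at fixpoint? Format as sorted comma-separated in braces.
pass 0 (initial): D(Z)={3,4,5,6,7}
pass 1: U {3,4,5,6,7}->{3}; W {4,5,6,7}->{4}; Y {3,4,5,6}->{4}; Z {3,4,5,6,7}->{7}
pass 2: no change
Fixpoint after 2 passes: D(Z) = {7}

Answer: {7}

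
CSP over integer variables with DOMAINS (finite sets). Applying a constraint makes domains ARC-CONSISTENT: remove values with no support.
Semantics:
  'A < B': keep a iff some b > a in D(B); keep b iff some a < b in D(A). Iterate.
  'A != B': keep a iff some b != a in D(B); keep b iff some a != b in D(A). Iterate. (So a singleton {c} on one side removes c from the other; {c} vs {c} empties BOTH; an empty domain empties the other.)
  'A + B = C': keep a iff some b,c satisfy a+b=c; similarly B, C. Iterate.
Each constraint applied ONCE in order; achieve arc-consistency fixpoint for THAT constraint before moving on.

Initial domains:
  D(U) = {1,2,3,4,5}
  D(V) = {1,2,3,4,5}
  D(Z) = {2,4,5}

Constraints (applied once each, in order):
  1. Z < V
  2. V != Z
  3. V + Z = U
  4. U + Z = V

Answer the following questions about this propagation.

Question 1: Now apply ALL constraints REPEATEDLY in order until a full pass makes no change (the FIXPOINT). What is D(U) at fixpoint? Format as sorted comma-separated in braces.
Answer: {}

Derivation:
pass 0 (initial): D(U)={1,2,3,4,5}
pass 1: U {1,2,3,4,5}->{}; V {1,2,3,4,5}->{}; Z {2,4,5}->{}
pass 2: no change
Fixpoint after 2 passes: D(U) = {}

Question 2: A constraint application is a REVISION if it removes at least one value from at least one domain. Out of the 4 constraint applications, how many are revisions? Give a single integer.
Answer: 3

Derivation:
Constraint 1 (Z < V) on D(Z)={2,4,5} D(V)={1,2,3,4,5}: Z {2,4,5}->{2,4}; V {1,2,3,4,5}->{3,4,5} => REVISION
Constraint 2 (V != Z) on D(V)={3,4,5} D(Z)={2,4}: no change => not a revision
Constraint 3 (V + Z = U) on D(V)={3,4,5} D(Z)={2,4} D(U)={1,2,3,4,5}: V {3,4,5}->{3}; Z {2,4}->{2}; U {1,2,3,4,5}->{5} => REVISION
Constraint 4 (U + Z = V) on D(U)={5} D(Z)={2} D(V)={3}: U {5}->{}; Z {2}->{}; V {3}->{} => REVISION
Total revisions = 3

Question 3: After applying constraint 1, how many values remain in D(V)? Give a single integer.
Answer: 3

Derivation:
Constraint 1 (Z < V) on D(Z)={2,4,5} D(V)={1,2,3,4,5}: Z {2,4,5}->{2,4}; V {1,2,3,4,5}->{3,4,5}
So after constraint 1: D(V)={3,4,5}, size = 3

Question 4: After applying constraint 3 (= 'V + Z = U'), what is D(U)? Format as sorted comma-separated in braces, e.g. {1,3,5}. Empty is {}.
Answer: {5}

Derivation:
Constraint 1 (Z < V) on D(Z)={2,4,5} D(V)={1,2,3,4,5}: Z {2,4,5}->{2,4}; V {1,2,3,4,5}->{3,4,5}
Constraint 2 (V != Z) on D(V)={3,4,5} D(Z)={2,4}: no change
Constraint 3 (V + Z = U) on D(V)={3,4,5} D(Z)={2,4} D(U)={1,2,3,4,5}: V {3,4,5}->{3}; Z {2,4}->{2}; U {1,2,3,4,5}->{5}
So after constraint 3: D(U) = {5}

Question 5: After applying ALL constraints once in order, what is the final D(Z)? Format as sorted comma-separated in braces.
Constraint 1 (Z < V) on D(Z)={2,4,5} D(V)={1,2,3,4,5}: Z {2,4,5}->{2,4}; V {1,2,3,4,5}->{3,4,5}
Constraint 2 (V != Z) on D(V)={3,4,5} D(Z)={2,4}: no change
Constraint 3 (V + Z = U) on D(V)={3,4,5} D(Z)={2,4} D(U)={1,2,3,4,5}: V {3,4,5}->{3}; Z {2,4}->{2}; U {1,2,3,4,5}->{5}
Constraint 4 (U + Z = V) on D(U)={5} D(Z)={2} D(V)={3}: U {5}->{}; Z {2}->{}; V {3}->{}
So after all 4 constraints: D(Z) = {}

Answer: {}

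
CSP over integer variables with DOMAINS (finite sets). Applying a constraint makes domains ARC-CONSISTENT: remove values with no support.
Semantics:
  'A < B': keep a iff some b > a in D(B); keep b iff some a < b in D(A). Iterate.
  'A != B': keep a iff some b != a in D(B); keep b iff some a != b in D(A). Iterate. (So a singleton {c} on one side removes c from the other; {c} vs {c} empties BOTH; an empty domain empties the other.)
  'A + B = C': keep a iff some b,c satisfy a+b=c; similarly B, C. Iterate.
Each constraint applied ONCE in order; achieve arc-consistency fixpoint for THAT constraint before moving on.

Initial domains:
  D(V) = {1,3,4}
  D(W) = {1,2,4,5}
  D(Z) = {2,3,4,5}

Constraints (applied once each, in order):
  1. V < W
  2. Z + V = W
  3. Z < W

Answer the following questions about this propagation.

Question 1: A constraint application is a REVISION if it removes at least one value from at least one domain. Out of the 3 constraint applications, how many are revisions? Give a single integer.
Constraint 1 (V < W) on D(V)={1,3,4} D(W)={1,2,4,5}: W {1,2,4,5}->{2,4,5} => REVISION
Constraint 2 (Z + V = W) on D(Z)={2,3,4,5} D(V)={1,3,4} D(W)={2,4,5}: Z {2,3,4,5}->{2,3,4}; V {1,3,4}->{1,3}; W {2,4,5}->{4,5} => REVISION
Constraint 3 (Z < W) on D(Z)={2,3,4} D(W)={4,5}: no change => not a revision
Total revisions = 2

Answer: 2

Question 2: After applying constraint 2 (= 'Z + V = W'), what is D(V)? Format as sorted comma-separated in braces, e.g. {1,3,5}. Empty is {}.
Answer: {1,3}

Derivation:
Constraint 1 (V < W) on D(V)={1,3,4} D(W)={1,2,4,5}: W {1,2,4,5}->{2,4,5}
Constraint 2 (Z + V = W) on D(Z)={2,3,4,5} D(V)={1,3,4} D(W)={2,4,5}: Z {2,3,4,5}->{2,3,4}; V {1,3,4}->{1,3}; W {2,4,5}->{4,5}
So after constraint 2: D(V) = {1,3}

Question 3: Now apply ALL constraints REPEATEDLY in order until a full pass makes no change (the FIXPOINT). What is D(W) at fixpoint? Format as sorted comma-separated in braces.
pass 0 (initial): D(W)={1,2,4,5}
pass 1: V {1,3,4}->{1,3}; W {1,2,4,5}->{4,5}; Z {2,3,4,5}->{2,3,4}
pass 2: no change
Fixpoint after 2 passes: D(W) = {4,5}

Answer: {4,5}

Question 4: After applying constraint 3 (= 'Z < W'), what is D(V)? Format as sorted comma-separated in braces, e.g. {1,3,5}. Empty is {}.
Constraint 1 (V < W) on D(V)={1,3,4} D(W)={1,2,4,5}: W {1,2,4,5}->{2,4,5}
Constraint 2 (Z + V = W) on D(Z)={2,3,4,5} D(V)={1,3,4} D(W)={2,4,5}: Z {2,3,4,5}->{2,3,4}; V {1,3,4}->{1,3}; W {2,4,5}->{4,5}
Constraint 3 (Z < W) on D(Z)={2,3,4} D(W)={4,5}: no change
So after constraint 3: D(V) = {1,3}

Answer: {1,3}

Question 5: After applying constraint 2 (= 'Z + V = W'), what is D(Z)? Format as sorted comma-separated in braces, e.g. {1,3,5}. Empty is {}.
Answer: {2,3,4}

Derivation:
Constraint 1 (V < W) on D(V)={1,3,4} D(W)={1,2,4,5}: W {1,2,4,5}->{2,4,5}
Constraint 2 (Z + V = W) on D(Z)={2,3,4,5} D(V)={1,3,4} D(W)={2,4,5}: Z {2,3,4,5}->{2,3,4}; V {1,3,4}->{1,3}; W {2,4,5}->{4,5}
So after constraint 2: D(Z) = {2,3,4}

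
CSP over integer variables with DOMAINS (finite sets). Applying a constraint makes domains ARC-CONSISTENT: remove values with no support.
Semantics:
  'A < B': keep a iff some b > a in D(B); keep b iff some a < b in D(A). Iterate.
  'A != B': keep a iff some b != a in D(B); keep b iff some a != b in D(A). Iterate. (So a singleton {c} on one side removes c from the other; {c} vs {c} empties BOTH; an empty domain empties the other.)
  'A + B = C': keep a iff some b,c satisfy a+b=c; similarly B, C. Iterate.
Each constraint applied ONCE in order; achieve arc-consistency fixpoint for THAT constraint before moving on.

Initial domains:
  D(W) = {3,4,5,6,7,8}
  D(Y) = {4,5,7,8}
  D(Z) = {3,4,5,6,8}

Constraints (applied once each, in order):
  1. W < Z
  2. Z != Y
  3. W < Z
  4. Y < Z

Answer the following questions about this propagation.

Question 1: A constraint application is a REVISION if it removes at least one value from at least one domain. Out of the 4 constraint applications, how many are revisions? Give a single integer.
Answer: 2

Derivation:
Constraint 1 (W < Z) on D(W)={3,4,5,6,7,8} D(Z)={3,4,5,6,8}: W {3,4,5,6,7,8}->{3,4,5,6,7}; Z {3,4,5,6,8}->{4,5,6,8} => REVISION
Constraint 2 (Z != Y) on D(Z)={4,5,6,8} D(Y)={4,5,7,8}: no change => not a revision
Constraint 3 (W < Z) on D(W)={3,4,5,6,7} D(Z)={4,5,6,8}: no change => not a revision
Constraint 4 (Y < Z) on D(Y)={4,5,7,8} D(Z)={4,5,6,8}: Y {4,5,7,8}->{4,5,7}; Z {4,5,6,8}->{5,6,8} => REVISION
Total revisions = 2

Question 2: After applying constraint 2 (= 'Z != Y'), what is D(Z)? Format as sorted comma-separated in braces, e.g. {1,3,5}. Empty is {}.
Constraint 1 (W < Z) on D(W)={3,4,5,6,7,8} D(Z)={3,4,5,6,8}: W {3,4,5,6,7,8}->{3,4,5,6,7}; Z {3,4,5,6,8}->{4,5,6,8}
Constraint 2 (Z != Y) on D(Z)={4,5,6,8} D(Y)={4,5,7,8}: no change
So after constraint 2: D(Z) = {4,5,6,8}

Answer: {4,5,6,8}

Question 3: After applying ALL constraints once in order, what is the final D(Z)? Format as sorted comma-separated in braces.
Answer: {5,6,8}

Derivation:
Constraint 1 (W < Z) on D(W)={3,4,5,6,7,8} D(Z)={3,4,5,6,8}: W {3,4,5,6,7,8}->{3,4,5,6,7}; Z {3,4,5,6,8}->{4,5,6,8}
Constraint 2 (Z != Y) on D(Z)={4,5,6,8} D(Y)={4,5,7,8}: no change
Constraint 3 (W < Z) on D(W)={3,4,5,6,7} D(Z)={4,5,6,8}: no change
Constraint 4 (Y < Z) on D(Y)={4,5,7,8} D(Z)={4,5,6,8}: Y {4,5,7,8}->{4,5,7}; Z {4,5,6,8}->{5,6,8}
So after all 4 constraints: D(Z) = {5,6,8}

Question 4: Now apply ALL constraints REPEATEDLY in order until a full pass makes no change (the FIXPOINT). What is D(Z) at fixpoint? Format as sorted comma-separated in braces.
Answer: {5,6,8}

Derivation:
pass 0 (initial): D(Z)={3,4,5,6,8}
pass 1: W {3,4,5,6,7,8}->{3,4,5,6,7}; Y {4,5,7,8}->{4,5,7}; Z {3,4,5,6,8}->{5,6,8}
pass 2: no change
Fixpoint after 2 passes: D(Z) = {5,6,8}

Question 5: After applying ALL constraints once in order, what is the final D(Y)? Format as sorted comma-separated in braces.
Constraint 1 (W < Z) on D(W)={3,4,5,6,7,8} D(Z)={3,4,5,6,8}: W {3,4,5,6,7,8}->{3,4,5,6,7}; Z {3,4,5,6,8}->{4,5,6,8}
Constraint 2 (Z != Y) on D(Z)={4,5,6,8} D(Y)={4,5,7,8}: no change
Constraint 3 (W < Z) on D(W)={3,4,5,6,7} D(Z)={4,5,6,8}: no change
Constraint 4 (Y < Z) on D(Y)={4,5,7,8} D(Z)={4,5,6,8}: Y {4,5,7,8}->{4,5,7}; Z {4,5,6,8}->{5,6,8}
So after all 4 constraints: D(Y) = {4,5,7}

Answer: {4,5,7}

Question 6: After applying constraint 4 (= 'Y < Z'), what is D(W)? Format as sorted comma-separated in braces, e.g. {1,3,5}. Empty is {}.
Answer: {3,4,5,6,7}

Derivation:
Constraint 1 (W < Z) on D(W)={3,4,5,6,7,8} D(Z)={3,4,5,6,8}: W {3,4,5,6,7,8}->{3,4,5,6,7}; Z {3,4,5,6,8}->{4,5,6,8}
Constraint 2 (Z != Y) on D(Z)={4,5,6,8} D(Y)={4,5,7,8}: no change
Constraint 3 (W < Z) on D(W)={3,4,5,6,7} D(Z)={4,5,6,8}: no change
Constraint 4 (Y < Z) on D(Y)={4,5,7,8} D(Z)={4,5,6,8}: Y {4,5,7,8}->{4,5,7}; Z {4,5,6,8}->{5,6,8}
So after constraint 4: D(W) = {3,4,5,6,7}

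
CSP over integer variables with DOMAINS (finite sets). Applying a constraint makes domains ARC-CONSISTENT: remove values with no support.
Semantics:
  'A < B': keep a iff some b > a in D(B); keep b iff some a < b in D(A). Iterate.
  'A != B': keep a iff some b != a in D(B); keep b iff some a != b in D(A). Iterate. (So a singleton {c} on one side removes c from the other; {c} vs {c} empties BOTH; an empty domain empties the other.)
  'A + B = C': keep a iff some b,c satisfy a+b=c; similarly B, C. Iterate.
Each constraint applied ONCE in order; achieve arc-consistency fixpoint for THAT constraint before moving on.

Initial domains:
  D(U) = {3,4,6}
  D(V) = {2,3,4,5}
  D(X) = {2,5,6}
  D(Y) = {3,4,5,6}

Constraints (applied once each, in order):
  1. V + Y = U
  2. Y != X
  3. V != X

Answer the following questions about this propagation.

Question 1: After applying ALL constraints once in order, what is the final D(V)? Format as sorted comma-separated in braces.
Answer: {2,3}

Derivation:
Constraint 1 (V + Y = U) on D(V)={2,3,4,5} D(Y)={3,4,5,6} D(U)={3,4,6}: V {2,3,4,5}->{2,3}; Y {3,4,5,6}->{3,4}; U {3,4,6}->{6}
Constraint 2 (Y != X) on D(Y)={3,4} D(X)={2,5,6}: no change
Constraint 3 (V != X) on D(V)={2,3} D(X)={2,5,6}: no change
So after all 3 constraints: D(V) = {2,3}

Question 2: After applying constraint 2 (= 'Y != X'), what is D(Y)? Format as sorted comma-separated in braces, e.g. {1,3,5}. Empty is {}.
Constraint 1 (V + Y = U) on D(V)={2,3,4,5} D(Y)={3,4,5,6} D(U)={3,4,6}: V {2,3,4,5}->{2,3}; Y {3,4,5,6}->{3,4}; U {3,4,6}->{6}
Constraint 2 (Y != X) on D(Y)={3,4} D(X)={2,5,6}: no change
So after constraint 2: D(Y) = {3,4}

Answer: {3,4}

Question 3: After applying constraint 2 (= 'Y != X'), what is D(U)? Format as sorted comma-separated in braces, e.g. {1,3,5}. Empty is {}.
Answer: {6}

Derivation:
Constraint 1 (V + Y = U) on D(V)={2,3,4,5} D(Y)={3,4,5,6} D(U)={3,4,6}: V {2,3,4,5}->{2,3}; Y {3,4,5,6}->{3,4}; U {3,4,6}->{6}
Constraint 2 (Y != X) on D(Y)={3,4} D(X)={2,5,6}: no change
So after constraint 2: D(U) = {6}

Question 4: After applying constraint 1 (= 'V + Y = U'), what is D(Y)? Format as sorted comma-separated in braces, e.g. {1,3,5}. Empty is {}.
Answer: {3,4}

Derivation:
Constraint 1 (V + Y = U) on D(V)={2,3,4,5} D(Y)={3,4,5,6} D(U)={3,4,6}: V {2,3,4,5}->{2,3}; Y {3,4,5,6}->{3,4}; U {3,4,6}->{6}
So after constraint 1: D(Y) = {3,4}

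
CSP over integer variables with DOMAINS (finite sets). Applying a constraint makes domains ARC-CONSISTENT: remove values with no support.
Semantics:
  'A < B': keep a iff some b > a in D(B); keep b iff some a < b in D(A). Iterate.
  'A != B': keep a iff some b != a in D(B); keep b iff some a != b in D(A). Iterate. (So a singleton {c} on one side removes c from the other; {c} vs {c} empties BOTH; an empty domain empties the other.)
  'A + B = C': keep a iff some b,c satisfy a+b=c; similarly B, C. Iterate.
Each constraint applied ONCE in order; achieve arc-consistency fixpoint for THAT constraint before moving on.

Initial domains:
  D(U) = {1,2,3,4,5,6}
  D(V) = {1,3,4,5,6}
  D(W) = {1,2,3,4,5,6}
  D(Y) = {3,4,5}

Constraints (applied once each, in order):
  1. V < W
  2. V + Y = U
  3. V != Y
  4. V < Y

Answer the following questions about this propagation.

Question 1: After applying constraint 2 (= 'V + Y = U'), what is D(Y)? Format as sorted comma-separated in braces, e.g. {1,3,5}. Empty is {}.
Answer: {3,4,5}

Derivation:
Constraint 1 (V < W) on D(V)={1,3,4,5,6} D(W)={1,2,3,4,5,6}: V {1,3,4,5,6}->{1,3,4,5}; W {1,2,3,4,5,6}->{2,3,4,5,6}
Constraint 2 (V + Y = U) on D(V)={1,3,4,5} D(Y)={3,4,5} D(U)={1,2,3,4,5,6}: V {1,3,4,5}->{1,3}; U {1,2,3,4,5,6}->{4,5,6}
So after constraint 2: D(Y) = {3,4,5}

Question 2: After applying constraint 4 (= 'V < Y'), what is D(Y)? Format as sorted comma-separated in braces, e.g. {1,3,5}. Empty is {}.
Answer: {3,4,5}

Derivation:
Constraint 1 (V < W) on D(V)={1,3,4,5,6} D(W)={1,2,3,4,5,6}: V {1,3,4,5,6}->{1,3,4,5}; W {1,2,3,4,5,6}->{2,3,4,5,6}
Constraint 2 (V + Y = U) on D(V)={1,3,4,5} D(Y)={3,4,5} D(U)={1,2,3,4,5,6}: V {1,3,4,5}->{1,3}; U {1,2,3,4,5,6}->{4,5,6}
Constraint 3 (V != Y) on D(V)={1,3} D(Y)={3,4,5}: no change
Constraint 4 (V < Y) on D(V)={1,3} D(Y)={3,4,5}: no change
So after constraint 4: D(Y) = {3,4,5}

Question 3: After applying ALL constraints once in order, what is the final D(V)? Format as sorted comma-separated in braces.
Constraint 1 (V < W) on D(V)={1,3,4,5,6} D(W)={1,2,3,4,5,6}: V {1,3,4,5,6}->{1,3,4,5}; W {1,2,3,4,5,6}->{2,3,4,5,6}
Constraint 2 (V + Y = U) on D(V)={1,3,4,5} D(Y)={3,4,5} D(U)={1,2,3,4,5,6}: V {1,3,4,5}->{1,3}; U {1,2,3,4,5,6}->{4,5,6}
Constraint 3 (V != Y) on D(V)={1,3} D(Y)={3,4,5}: no change
Constraint 4 (V < Y) on D(V)={1,3} D(Y)={3,4,5}: no change
So after all 4 constraints: D(V) = {1,3}

Answer: {1,3}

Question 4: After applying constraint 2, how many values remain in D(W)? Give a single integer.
Constraint 1 (V < W) on D(V)={1,3,4,5,6} D(W)={1,2,3,4,5,6}: V {1,3,4,5,6}->{1,3,4,5}; W {1,2,3,4,5,6}->{2,3,4,5,6}
Constraint 2 (V + Y = U) on D(V)={1,3,4,5} D(Y)={3,4,5} D(U)={1,2,3,4,5,6}: V {1,3,4,5}->{1,3}; U {1,2,3,4,5,6}->{4,5,6}
So after constraint 2: D(W)={2,3,4,5,6}, size = 5

Answer: 5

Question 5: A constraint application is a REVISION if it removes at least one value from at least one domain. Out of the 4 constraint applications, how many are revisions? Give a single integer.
Constraint 1 (V < W) on D(V)={1,3,4,5,6} D(W)={1,2,3,4,5,6}: V {1,3,4,5,6}->{1,3,4,5}; W {1,2,3,4,5,6}->{2,3,4,5,6} => REVISION
Constraint 2 (V + Y = U) on D(V)={1,3,4,5} D(Y)={3,4,5} D(U)={1,2,3,4,5,6}: V {1,3,4,5}->{1,3}; U {1,2,3,4,5,6}->{4,5,6} => REVISION
Constraint 3 (V != Y) on D(V)={1,3} D(Y)={3,4,5}: no change => not a revision
Constraint 4 (V < Y) on D(V)={1,3} D(Y)={3,4,5}: no change => not a revision
Total revisions = 2

Answer: 2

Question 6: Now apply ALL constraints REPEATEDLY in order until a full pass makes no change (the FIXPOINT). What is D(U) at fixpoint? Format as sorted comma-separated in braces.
Answer: {4,5,6}

Derivation:
pass 0 (initial): D(U)={1,2,3,4,5,6}
pass 1: U {1,2,3,4,5,6}->{4,5,6}; V {1,3,4,5,6}->{1,3}; W {1,2,3,4,5,6}->{2,3,4,5,6}
pass 2: no change
Fixpoint after 2 passes: D(U) = {4,5,6}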